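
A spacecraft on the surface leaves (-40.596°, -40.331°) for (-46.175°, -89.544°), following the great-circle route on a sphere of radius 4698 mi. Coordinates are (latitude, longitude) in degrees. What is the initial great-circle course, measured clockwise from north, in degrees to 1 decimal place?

Δλ = -49.213° = -0.8589 rad.
y = sin Δλ · cos φ₂ = (-0.7571)(0.6925) = -0.5243
x = cos φ₁ sin φ₂ − sin φ₁ cos φ₂ cos Δλ = (0.7593)(-0.7215) − (-0.6507)(0.6925)(0.6532) = -0.2535
θ = atan2(y, x) = -115.80°; adding 360° gives 244.2°.

244.2°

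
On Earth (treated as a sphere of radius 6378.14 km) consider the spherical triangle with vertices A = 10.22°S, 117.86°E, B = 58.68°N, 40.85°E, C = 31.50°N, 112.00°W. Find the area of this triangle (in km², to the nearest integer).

90462040 km²

Side lengths (central angles): a = 1.5188, b = 2.2571, c = 1.6074 rad; semiperimeter s = 2.6916.
By l'Huilier's theorem, tan(E/4) = √[tan(s/2) tan((s−a)/2) tan((s−b)/2) tan((s−c)/2)], giving spherical excess E = 2.2237 rad.
Area = E·R² = 2.2237 × (6378.14)² ≈ 90462040 km².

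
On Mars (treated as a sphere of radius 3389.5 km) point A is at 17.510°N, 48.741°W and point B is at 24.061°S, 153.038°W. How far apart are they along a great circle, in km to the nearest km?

6492 km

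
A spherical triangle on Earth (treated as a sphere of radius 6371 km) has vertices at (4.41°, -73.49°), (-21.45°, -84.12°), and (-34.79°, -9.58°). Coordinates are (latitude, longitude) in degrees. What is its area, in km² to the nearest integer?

13037893 km²

Side lengths (central angles): a = 1.1457, b = 1.2490, c = 0.4866 rad; semiperimeter s = 1.4407.
By l'Huilier's theorem, tan(E/4) = √[tan(s/2) tan((s−a)/2) tan((s−b)/2) tan((s−c)/2)], giving spherical excess E = 0.3212 rad.
Area = E·R² = 0.3212 × (6371)² ≈ 13037893 km².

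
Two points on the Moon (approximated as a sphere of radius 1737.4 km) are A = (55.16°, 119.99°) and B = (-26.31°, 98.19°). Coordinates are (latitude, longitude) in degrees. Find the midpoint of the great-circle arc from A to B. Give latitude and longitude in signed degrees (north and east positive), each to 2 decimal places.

The central angle between A and B is δ = 1.4589 rad.
With f = 0.5, the slerp weights are sin((1−f)δ)/sin δ = 0.6706 and sin(fδ)/sin δ = 0.6706.
Weighted sum of the unit vectors: (0.6706)·(-0.2856,0.4948,0.8208) + (0.6706)·(-0.1277,0.8873,-0.4432) = (-0.2771, 0.9269, 0.2532).
Converting back: φ = atan2(z, √(x²+y²)) = 14.67°, λ = atan2(y, x) = 106.65°.

14.67°, 106.65°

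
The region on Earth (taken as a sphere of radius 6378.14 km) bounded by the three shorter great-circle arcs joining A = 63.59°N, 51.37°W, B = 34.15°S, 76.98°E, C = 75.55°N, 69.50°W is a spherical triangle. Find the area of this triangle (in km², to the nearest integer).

23750441 km²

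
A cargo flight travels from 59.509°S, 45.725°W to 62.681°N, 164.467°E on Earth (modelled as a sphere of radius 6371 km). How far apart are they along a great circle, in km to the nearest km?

18371 km

In radians: φ₁ = -1.0386, φ₂ = 1.0940, Δλ = -149.808° = -2.6146 rad.
cos c = sin φ₁ sin φ₂ + cos φ₁ cos φ₂ cos Δλ = (-0.8617)(0.8885) + (0.5074)(0.4589)(-0.8643) = -0.96688,
so c = arccos(-0.96688) = 2.88350 rad.
Distance = R·c = 6371 × 2.8835 ≈ 18371 km.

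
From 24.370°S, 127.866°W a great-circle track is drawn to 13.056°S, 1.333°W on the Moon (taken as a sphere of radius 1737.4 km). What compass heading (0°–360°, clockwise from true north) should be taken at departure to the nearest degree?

Δλ = 126.533° = 2.2084 rad.
y = sin Δλ · cos φ₂ = (0.8035)(0.9741) = 0.7827
x = cos φ₁ sin φ₂ − sin φ₁ cos φ₂ cos Δλ = (0.9109)(-0.2259) − (-0.4126)(0.9741)(-0.5953) = -0.4451
θ = atan2(y, x) = 119.62°, so the bearing is 120°.

120°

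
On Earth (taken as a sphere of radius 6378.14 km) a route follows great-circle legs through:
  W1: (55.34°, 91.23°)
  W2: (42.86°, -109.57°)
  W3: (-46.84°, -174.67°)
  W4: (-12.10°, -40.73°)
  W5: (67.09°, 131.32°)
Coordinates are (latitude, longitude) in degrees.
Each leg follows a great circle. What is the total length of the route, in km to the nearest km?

46718 km

Leg W1→W2: central angle 1.4002 rad, distance 8930.5 km.
Leg W2→W3: central angle 1.8599 rad, distance 11862.5 km.
Leg W3→W4: central angle 1.8873 rad, distance 12037.2 km.
Leg W4→W5: central angle 2.1774 rad, distance 13887.6 km.
Total: 8930.5 + 11862.5 + 12037.2 + 13887.6 ≈ 46718 km.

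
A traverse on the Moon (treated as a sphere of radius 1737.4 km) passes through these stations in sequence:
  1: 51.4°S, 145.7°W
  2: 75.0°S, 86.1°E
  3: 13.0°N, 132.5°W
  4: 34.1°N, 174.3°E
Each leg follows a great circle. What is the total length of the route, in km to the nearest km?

Leg 1→2: central angle 0.8566 rad, distance 1488.2 km.
Leg 2→3: central angle 1.9981 rad, distance 3471.4 km.
Leg 3→4: central angle 0.9155 rad, distance 1590.5 km.
Total: 1488.2 + 3471.4 + 1590.5 ≈ 6550 km.

6550 km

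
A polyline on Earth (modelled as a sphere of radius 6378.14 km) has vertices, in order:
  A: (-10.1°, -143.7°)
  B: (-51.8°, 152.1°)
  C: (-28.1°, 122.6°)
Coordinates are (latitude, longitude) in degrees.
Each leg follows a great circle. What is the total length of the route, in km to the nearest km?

10974 km

Leg A→B: central angle 1.1562 rad, distance 7374.6 km.
Leg B→C: central angle 0.5643 rad, distance 3599.5 km.
Total: 7374.6 + 3599.5 ≈ 10974 km.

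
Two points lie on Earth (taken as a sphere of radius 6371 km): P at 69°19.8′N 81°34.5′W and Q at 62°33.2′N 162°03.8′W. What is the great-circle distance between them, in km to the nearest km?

With latitudes φ₁ = 69.330°, φ₂ = 62.553° and longitude difference Δλ = -80.488°:
Haversine: a = sin²(Δφ/2) + cos φ₁ cos φ₂ sin²(Δλ/2) = 0.0035 + (0.3530)(0.4609)(0.4174) = 0.07140.
Central angle c = 2·arcsin(√a) = 0.54099 rad.
Distance = R·c = 6371 × 0.5410 ≈ 3447 km.

3447 km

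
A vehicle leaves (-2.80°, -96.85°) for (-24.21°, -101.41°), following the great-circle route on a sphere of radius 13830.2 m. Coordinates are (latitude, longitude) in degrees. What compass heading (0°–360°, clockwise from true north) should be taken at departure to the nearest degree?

191°

Δλ = -4.560° = -0.0796 rad.
y = sin Δλ · cos φ₂ = (-0.0795)(0.9120) = -0.0725
x = cos φ₁ sin φ₂ − sin φ₁ cos φ₂ cos Δλ = (0.9988)(-0.4101) − (-0.0488)(0.9120)(0.9968) = -0.3652
θ = atan2(y, x) = -168.77°; adding 360° gives 191°.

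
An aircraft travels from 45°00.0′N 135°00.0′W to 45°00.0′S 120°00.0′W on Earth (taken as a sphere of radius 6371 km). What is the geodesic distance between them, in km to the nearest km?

10116 km

With latitudes φ₁ = 45.000°, φ₂ = -45.000° and longitude difference Δλ = 15.000°:
cos c = sin φ₁ sin φ₂ + cos φ₁ cos φ₂ cos Δλ = (0.7071)(-0.7071) + (0.7071)(0.7071)(0.9659) = -0.01704,
so c = arccos(-0.01704) = 1.58783 rad.
Distance = R·c = 6371 × 1.5878 ≈ 10116 km.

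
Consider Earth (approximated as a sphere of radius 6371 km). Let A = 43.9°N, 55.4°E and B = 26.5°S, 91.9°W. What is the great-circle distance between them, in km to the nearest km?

With latitudes φ₁ = 43.900°, φ₂ = -26.500° and longitude difference Δλ = -147.300°:
cos c = sin φ₁ sin φ₂ + cos φ₁ cos φ₂ cos Δλ = (0.6934)(-0.4462) + (0.7206)(0.8949)(-0.8415) = -0.85204,
so c = arccos(-0.85204) = 2.59066 rad.
Distance = R·c = 6371 × 2.5907 ≈ 16505 km.

16505 km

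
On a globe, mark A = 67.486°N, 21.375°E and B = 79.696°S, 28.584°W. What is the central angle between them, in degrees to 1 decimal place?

With latitudes φ₁ = 67.486°, φ₂ = -79.696° and longitude difference Δλ = -49.959°:
Haversine: a = sin²(Δφ/2) + cos φ₁ cos φ₂ sin²(Δλ/2) = 0.9202 + (0.3829)(0.1789)(0.1783) = 0.93241.
Central angle c = 2·arcsin(√a) = 2.61560 rad.
So the angular separation is 149.9°.

149.9°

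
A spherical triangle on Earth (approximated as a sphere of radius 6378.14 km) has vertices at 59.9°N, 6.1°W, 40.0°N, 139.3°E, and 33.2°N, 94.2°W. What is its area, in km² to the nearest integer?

37174409 km²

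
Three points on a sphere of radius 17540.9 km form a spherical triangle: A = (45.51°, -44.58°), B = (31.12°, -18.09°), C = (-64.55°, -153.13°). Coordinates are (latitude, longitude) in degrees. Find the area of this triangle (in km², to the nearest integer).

Side lengths (central angles): a = 2.3847, b = 2.4038, c = 0.4379 rad; semiperimeter s = 2.6132.
By l'Huilier's theorem, tan(E/4) = √[tan(s/2) tan((s−a)/2) tan((s−b)/2) tan((s−c)/2)], giving spherical excess E = 1.1346 rad.
Area = E·R² = 1.1346 × (17540.9)² ≈ 349087204 km².

349087204 km²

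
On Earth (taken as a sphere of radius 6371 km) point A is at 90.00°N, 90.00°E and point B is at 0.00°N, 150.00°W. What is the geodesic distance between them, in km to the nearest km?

In radians: φ₁ = 1.5708, φ₂ = 0.0000, Δλ = 120.000° = 2.0944 rad.
Haversine: a = sin²(Δφ/2) + cos φ₁ cos φ₂ sin²(Δλ/2) = 0.5000 + (0.0000)(1.0000)(0.7500) = 0.50000.
Central angle c = 2·arcsin(√a) = 1.57080 rad.
Distance = R·c = 6371 × 1.5708 ≈ 10008 km.

10008 km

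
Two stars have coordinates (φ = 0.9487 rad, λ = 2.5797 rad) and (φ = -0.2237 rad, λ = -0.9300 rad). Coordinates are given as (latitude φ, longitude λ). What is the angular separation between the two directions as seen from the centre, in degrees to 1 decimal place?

With latitudes φ₁ = 54.357°, φ₂ = -12.817° and longitude difference Δλ = 158.909°:
cos c = sin φ₁ sin φ₂ + cos φ₁ cos φ₂ cos Δλ = (0.8127)(-0.2218) + (0.5827)(0.9751)(-0.9330) = -0.71043,
so c = arccos(-0.71043) = 2.36091 rad.
So the angular separation is 135.3°.

135.3°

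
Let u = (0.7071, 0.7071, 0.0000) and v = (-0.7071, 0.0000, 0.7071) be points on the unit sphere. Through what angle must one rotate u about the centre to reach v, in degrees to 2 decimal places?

u·v = -0.5000; |u| = 1.0000, |v| = 1.0000.
cos θ = (u·v)/(|u||v|) = -0.5000, so θ = 120.00°.

120.00°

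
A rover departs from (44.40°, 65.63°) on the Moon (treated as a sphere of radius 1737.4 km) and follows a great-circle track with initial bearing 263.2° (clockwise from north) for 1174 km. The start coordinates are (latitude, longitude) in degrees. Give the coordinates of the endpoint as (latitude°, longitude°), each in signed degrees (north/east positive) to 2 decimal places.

Angular distance δ = d/R = 1174/1737.4 = 0.67572 rad; initial bearing θ = 4.5937 rad.
sin φ₂ = sin φ₁ cos δ + cos φ₁ sin δ cos θ = (0.6997)(0.7803) + (0.7145)(0.6255)(-0.1184) = 0.4930, so φ₂ = 29.54°.
Δλ = atan2(sin θ sin δ cos φ₁, cos δ − sin φ₁ sin φ₂) = atan2(-0.4437, 0.4353) = -45.548°.
λ₂ = 65.630° − 45.548° = 20.08°.

29.54°, 20.08°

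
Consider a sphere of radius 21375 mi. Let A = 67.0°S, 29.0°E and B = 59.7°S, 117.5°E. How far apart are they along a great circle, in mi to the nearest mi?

13758 mi

With latitudes φ₁ = -67.000°, φ₂ = -59.700° and longitude difference Δλ = 88.500°:
cos c = sin φ₁ sin φ₂ + cos φ₁ cos φ₂ cos Δλ = (-0.9205)(-0.8634) + (0.3907)(0.5045)(0.0262) = 0.79992,
so c = arccos(0.79992) = 0.64363 rad.
Distance = R·c = 21375 × 0.6436 ≈ 13758 mi.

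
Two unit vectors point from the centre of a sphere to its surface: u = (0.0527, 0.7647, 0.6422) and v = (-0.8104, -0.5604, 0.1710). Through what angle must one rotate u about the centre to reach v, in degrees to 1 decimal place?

111.2°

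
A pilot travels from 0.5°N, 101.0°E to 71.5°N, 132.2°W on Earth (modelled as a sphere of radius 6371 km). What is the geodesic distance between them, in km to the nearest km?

11172 km

With latitudes φ₁ = 0.500°, φ₂ = 71.500° and longitude difference Δλ = 126.800°:
cos c = sin φ₁ sin φ₂ + cos φ₁ cos φ₂ cos Δλ = (0.0087)(0.9483) + (1.0000)(0.3173)(-0.5990) = -0.18179,
so c = arccos(-0.18179) = 1.75360 rad.
Distance = R·c = 6371 × 1.7536 ≈ 11172 km.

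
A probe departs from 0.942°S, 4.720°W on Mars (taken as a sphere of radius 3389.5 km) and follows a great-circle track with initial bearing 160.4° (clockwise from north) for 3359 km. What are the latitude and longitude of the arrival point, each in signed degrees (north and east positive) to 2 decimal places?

Angular distance δ = d/R = 3359/3389.5 = 0.99100 rad; initial bearing θ = 2.7995 rad.
sin φ₂ = sin φ₁ cos δ + cos φ₁ sin δ cos θ = (-0.0164)(0.5479) + (0.9999)(0.8366)(-0.9421) = -0.7970, so φ₂ = -52.84°.
Δλ = atan2(sin θ sin δ cos φ₁, cos δ − sin φ₁ sin φ₂) = atan2(0.2806, 0.5347) = 27.687°.
λ₂ = -4.720° + 27.687° = 22.97°.

-52.84°, 22.97°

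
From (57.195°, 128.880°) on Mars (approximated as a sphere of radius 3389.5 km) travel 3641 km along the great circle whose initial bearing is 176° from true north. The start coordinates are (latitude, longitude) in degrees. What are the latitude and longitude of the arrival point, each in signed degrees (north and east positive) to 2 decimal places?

Angular distance δ = d/R = 3641/3389.5 = 1.07420 rad; initial bearing θ = 3.0718 rad.
sin φ₂ = sin φ₁ cos δ + cos φ₁ sin δ cos θ = (0.8405)(0.4764) + (0.5418)(0.8792)(-0.9976) = -0.0747, so φ₂ = -4.29°.
Δλ = atan2(sin θ sin δ cos φ₁, cos δ − sin φ₁ sin φ₂) = atan2(0.0332, 0.5392) = 3.526°.
λ₂ = 128.880° + 3.526° = 132.41°.

-4.29°, 132.41°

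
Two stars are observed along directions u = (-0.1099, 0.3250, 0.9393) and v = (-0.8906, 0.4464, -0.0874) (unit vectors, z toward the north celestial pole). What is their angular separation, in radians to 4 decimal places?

1.4092 rad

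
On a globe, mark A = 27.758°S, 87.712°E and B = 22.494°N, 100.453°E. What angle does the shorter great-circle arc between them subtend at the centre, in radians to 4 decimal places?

With latitudes φ₁ = -27.758°, φ₂ = 22.494° and longitude difference Δλ = 12.741°:
cos c = sin φ₁ sin φ₂ + cos φ₁ cos φ₂ cos Δλ = (-0.4657)(0.3826) + (0.8849)(0.9239)(0.9754) = 0.61928,
so c = arccos(0.61928) = 0.90297 rad.
So the angular separation is 0.9030 rad.

0.9030 rad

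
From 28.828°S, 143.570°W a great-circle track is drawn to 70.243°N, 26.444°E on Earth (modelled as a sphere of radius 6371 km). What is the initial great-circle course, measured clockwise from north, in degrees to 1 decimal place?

With φ₁ = -0.5031, φ₂ = 1.2260, Δλ = 2.9673 rad, the forward-azimuth formula gives
θ = atan2( sin Δλ cos φ₂ , cos φ₁ sin φ₂ − sin φ₁ cos φ₂ cos Δλ ) = atan2(0.0586, 0.6640) = 5.05°.
So the initial bearing is 5.0°.

5.0°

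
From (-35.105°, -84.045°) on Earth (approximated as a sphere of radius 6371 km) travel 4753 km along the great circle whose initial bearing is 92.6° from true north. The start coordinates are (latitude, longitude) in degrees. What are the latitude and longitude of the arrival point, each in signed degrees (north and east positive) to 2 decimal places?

-26.58°, -34.74°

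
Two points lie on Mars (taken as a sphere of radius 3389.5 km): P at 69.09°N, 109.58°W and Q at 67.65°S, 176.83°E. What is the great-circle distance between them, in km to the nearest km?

8616 km

Let φ₁ = 1.2058 rad, φ₂ = -1.1807 rad, and Δλ = -1.2844 rad.
cos c = sin φ₁ sin φ₂ + cos φ₁ cos φ₂ cos Δλ = (0.9341)(-0.9249) + (0.3569)(0.3803)(0.2825) = -0.82563,
so c = arccos(-0.82563) = 2.54211 rad.
Distance = R·c = 3389.5 × 2.5421 ≈ 8616 km.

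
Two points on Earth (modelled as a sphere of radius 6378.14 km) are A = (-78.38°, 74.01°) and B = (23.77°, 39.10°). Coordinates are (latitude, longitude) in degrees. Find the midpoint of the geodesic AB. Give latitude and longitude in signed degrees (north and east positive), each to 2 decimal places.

-27.95°, 45.19°

The central angle between A and B is δ = 1.8169 rad.
With f = 0.5, the slerp weights are sin((1−f)δ)/sin δ = 0.8131 and sin(fδ)/sin δ = 0.8131.
Weighted sum of the unit vectors: (0.8131)·(0.0555,0.1936,-0.9795) + (0.8131)·(0.7102,0.5772,0.4031) = (0.6226, 0.6267, -0.4687).
Converting back: φ = atan2(z, √(x²+y²)) = -27.95°, λ = atan2(y, x) = 45.19°.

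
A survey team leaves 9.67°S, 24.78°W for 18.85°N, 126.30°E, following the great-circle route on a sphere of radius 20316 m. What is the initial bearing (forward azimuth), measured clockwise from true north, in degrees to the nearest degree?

Δλ = 151.080° = 2.6368 rad.
y = sin Δλ · cos φ₂ = (0.4836)(0.9464) = 0.4577
x = cos φ₁ sin φ₂ − sin φ₁ cos φ₂ cos Δλ = (0.9858)(0.3231) − (-0.1680)(0.9464)(-0.8753) = 0.1794
θ = atan2(y, x) = 68.60°, so the bearing is 69°.

69°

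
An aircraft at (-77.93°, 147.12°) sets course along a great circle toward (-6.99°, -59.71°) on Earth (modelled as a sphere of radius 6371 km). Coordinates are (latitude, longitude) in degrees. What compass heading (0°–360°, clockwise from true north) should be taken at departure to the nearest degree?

With φ₁ = -1.3601, φ₂ = -0.1220, Δλ = 2.6733 rad, the forward-azimuth formula gives
θ = atan2( sin Δλ cos φ₂ , cos φ₁ sin φ₂ − sin φ₁ cos φ₂ cos Δλ ) = atan2(0.4480, -0.8916) = 153.32°.
So the initial bearing is 153°.

153°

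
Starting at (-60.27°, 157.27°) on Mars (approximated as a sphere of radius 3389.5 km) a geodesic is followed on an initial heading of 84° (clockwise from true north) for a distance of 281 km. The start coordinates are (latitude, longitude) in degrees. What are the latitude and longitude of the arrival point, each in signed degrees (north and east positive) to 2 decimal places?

Angular distance δ = d/R = 281/3389.5 = 0.08290 rad; initial bearing θ = 1.4661 rad.
sin φ₂ = sin φ₁ cos δ + cos φ₁ sin δ cos θ = (-0.8684)(0.9966) + (0.4959)(0.0828)(0.1045) = -0.8611, so φ₂ = -59.44°.
Δλ = atan2(sin θ sin δ cos φ₁, cos δ − sin φ₁ sin φ₂) = atan2(0.0408, 0.2488) = 9.322°.
λ₂ = 157.270° + 9.322° = 166.59°.

-59.44°, 166.59°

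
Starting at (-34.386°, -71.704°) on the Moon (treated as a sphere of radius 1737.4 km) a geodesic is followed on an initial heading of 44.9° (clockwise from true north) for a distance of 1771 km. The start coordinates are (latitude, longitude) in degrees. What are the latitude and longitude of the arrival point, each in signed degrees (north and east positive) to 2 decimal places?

11.65°, -33.83°

Angular distance δ = d/R = 1771/1737.4 = 1.01934 rad; initial bearing θ = 0.7837 rad.
sin φ₂ = sin φ₁ cos δ + cos φ₁ sin δ cos θ = (-0.5648)(0.5239) + (0.8253)(0.8518)(0.7083) = 0.2020, so φ₂ = 11.65°.
Δλ = atan2(sin θ sin δ cos φ₁, cos δ − sin φ₁ sin φ₂) = atan2(0.4962, 0.6380) = 37.871°.
λ₂ = -71.704° + 37.871° = -33.83°.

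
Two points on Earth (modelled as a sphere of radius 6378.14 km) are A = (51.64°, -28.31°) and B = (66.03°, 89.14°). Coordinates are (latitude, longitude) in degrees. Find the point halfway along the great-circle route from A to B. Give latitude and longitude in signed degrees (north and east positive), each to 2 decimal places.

Central angle δ = 0.9269 rad. Interpolating on the sphere with fraction f = 0.5:
P = [sin((1−f)δ)·A + sin(fδ)·B] / sin δ = 0.5590·A + 0.5590·B in Cartesian coordinates,
giving P = (0.3088, 0.0625, 0.9491), i.e. latitude 71.63°, longitude 11.45°.

71.63°, 11.45°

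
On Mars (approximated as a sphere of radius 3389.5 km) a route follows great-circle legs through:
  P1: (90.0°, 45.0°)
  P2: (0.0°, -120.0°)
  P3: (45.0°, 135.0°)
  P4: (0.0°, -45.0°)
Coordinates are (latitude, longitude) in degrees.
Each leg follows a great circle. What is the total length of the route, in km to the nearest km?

19259 km

Leg P1→P2: central angle 1.5708 rad, distance 5324.2 km.
Leg P2→P3: central angle 1.7548 rad, distance 5948.1 km.
Leg P3→P4: central angle 2.3562 rad, distance 7986.3 km.
Total: 5324.2 + 5948.1 + 7986.3 ≈ 19259 km.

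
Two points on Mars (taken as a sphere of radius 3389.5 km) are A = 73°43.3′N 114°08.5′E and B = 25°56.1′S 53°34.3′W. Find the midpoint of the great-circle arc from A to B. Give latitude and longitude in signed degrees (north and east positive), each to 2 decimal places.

39.75°, -48.12°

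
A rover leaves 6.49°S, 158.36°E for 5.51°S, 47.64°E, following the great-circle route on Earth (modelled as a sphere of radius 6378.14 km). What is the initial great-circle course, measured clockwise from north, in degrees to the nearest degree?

With φ₁ = -0.1133, φ₂ = -0.0962, Δλ = -1.9324 rad, the forward-azimuth formula gives
θ = atan2( sin Δλ cos φ₂ , cos φ₁ sin φ₂ − sin φ₁ cos φ₂ cos Δλ ) = atan2(-0.9310, -0.1352) = -98.26°.
Adding 360° brings this into [0°, 360°): 262°.

262°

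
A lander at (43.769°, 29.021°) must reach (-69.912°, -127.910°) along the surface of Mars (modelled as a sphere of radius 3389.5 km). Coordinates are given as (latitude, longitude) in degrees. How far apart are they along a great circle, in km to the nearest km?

8956 km

In radians: φ₁ = 0.7639, φ₂ = -1.2202, Δλ = -156.931° = -2.7390 rad.
cos c = sin φ₁ sin φ₂ + cos φ₁ cos φ₂ cos Δλ = (0.6918)(-0.9392) + (0.7221)(0.3435)(-0.9200) = -0.87786,
so c = arccos(-0.87786) = 2.64218 rad.
Distance = R·c = 3389.5 × 2.6422 ≈ 8956 km.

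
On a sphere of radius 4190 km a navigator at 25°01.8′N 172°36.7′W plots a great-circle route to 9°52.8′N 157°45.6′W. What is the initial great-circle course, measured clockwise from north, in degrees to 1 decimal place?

With φ₁ = 0.4369, φ₂ = 0.1724, Δλ = 0.2592 rad, the forward-azimuth formula gives
θ = atan2( sin Δλ cos φ₂ , cos φ₁ sin φ₂ − sin φ₁ cos φ₂ cos Δλ ) = atan2(0.2525, -0.2474) = 134.42°.
So the initial bearing is 134.4°.

134.4°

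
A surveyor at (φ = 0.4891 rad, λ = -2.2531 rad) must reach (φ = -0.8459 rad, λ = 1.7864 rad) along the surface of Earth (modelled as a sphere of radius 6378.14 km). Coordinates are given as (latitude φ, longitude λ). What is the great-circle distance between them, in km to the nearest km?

15113 km

In radians: φ₁ = 0.4891, φ₂ = -0.8459, Δλ = -128.554° = -2.2437 rad.
cos c = sin φ₁ sin φ₂ + cos φ₁ cos φ₂ cos Δλ = (0.4698)(-0.7486) + (0.8828)(0.6631)(-0.6232) = -0.71650,
so c = arccos(-0.71650) = 2.36957 rad.
Distance = R·c = 6378.14 × 2.3696 ≈ 15113 km.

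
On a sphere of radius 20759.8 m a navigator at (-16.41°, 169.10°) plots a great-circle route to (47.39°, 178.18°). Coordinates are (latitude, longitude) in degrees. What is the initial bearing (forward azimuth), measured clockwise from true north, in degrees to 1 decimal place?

6.8°

With φ₁ = -0.2864, φ₂ = 0.8271, Δλ = 0.1585 rad, the forward-azimuth formula gives
θ = atan2( sin Δλ cos φ₂ , cos φ₁ sin φ₂ − sin φ₁ cos φ₂ cos Δλ ) = atan2(0.1068, 0.8949) = 6.81°.
So the initial bearing is 6.8°.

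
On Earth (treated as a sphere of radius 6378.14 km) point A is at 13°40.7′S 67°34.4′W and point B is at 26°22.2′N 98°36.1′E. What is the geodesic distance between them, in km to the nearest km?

In radians: φ₁ = -0.2387, φ₂ = 0.4602, Δλ = 166.175° = 2.9003 rad.
cos c = sin φ₁ sin φ₂ + cos φ₁ cos φ₂ cos Δλ = (-0.2365)(0.4442) + (0.9716)(0.8959)(-0.9710) = -0.95035,
so c = arccos(-0.95035) = 2.82515 rad.
Distance = R·c = 6378.14 × 2.8251 ≈ 18019 km.

18019 km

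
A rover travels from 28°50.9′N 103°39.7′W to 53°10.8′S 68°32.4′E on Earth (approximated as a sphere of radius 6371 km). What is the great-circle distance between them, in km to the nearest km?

17235 km

With latitudes φ₁ = 28.848°, φ₂ = -53.180° and longitude difference Δλ = 172.202°:
cos c = sin φ₁ sin φ₂ + cos φ₁ cos φ₂ cos Δλ = (0.4825)(-0.8005) + (0.8759)(0.5993)(-0.9908) = -0.90632,
so c = arccos(-0.90632) = 2.70529 rad.
Distance = R·c = 6371 × 2.7053 ≈ 17235 km.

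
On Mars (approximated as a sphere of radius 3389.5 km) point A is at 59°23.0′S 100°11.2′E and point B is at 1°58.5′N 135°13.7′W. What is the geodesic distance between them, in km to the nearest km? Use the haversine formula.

6423 km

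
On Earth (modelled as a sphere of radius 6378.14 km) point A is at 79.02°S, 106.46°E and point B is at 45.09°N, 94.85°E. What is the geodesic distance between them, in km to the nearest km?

13837 km

Let φ₁ = -1.3792 rad, φ₂ = 0.7870 rad, and Δλ = -0.2026 rad.
cos c = sin φ₁ sin φ₂ + cos φ₁ cos φ₂ cos Δλ = (-0.9817)(0.7082) + (0.1905)(0.7060)(0.9795) = -0.56353,
so c = arccos(-0.56353) = 2.16945 rad.
Distance = R·c = 6378.14 × 2.1695 ≈ 13837 km.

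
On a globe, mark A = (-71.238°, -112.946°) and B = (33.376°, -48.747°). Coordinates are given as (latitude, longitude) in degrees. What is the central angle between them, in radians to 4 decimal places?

1.9867 rad

With latitudes φ₁ = -71.238°, φ₂ = 33.376° and longitude difference Δλ = 64.199°:
Haversine: a = sin²(Δφ/2) + cos φ₁ cos φ₂ sin²(Δλ/2) = 0.6262 + (0.3216)(0.8351)(0.2824) = 0.70200.
Central angle c = 2·arcsin(√a) = 1.98668 rad.
So the angular separation is 1.9867 rad.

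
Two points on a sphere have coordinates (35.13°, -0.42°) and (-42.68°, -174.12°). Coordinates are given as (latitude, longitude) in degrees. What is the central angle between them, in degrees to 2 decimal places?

171.00°

In radians: φ₁ = 0.6131, φ₂ = -0.7449, Δλ = -173.700° = -3.0316 rad.
Haversine: a = sin²(Δφ/2) + cos φ₁ cos φ₂ sin²(Δλ/2) = 0.3944 + (0.8178)(0.7352)(0.9970) = 0.99385.
Central angle c = 2·arcsin(√a) = 2.98459 rad.
So the angular separation is 171.00°.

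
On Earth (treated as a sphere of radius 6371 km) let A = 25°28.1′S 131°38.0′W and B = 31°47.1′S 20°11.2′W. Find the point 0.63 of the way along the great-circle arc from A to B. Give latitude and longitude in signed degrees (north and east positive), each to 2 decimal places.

-43.96°, -61.58°

Central angle δ = 1.6249 rad. Interpolating on the sphere with fraction f = 0.63:
P = [sin((1−f)δ)·A + sin(fδ)·B] / sin δ = 0.5665·A + 0.8553·B in Cartesian coordinates,
giving P = (0.3426, -0.6331, -0.6941), i.e. latitude -43.96°, longitude -61.58°.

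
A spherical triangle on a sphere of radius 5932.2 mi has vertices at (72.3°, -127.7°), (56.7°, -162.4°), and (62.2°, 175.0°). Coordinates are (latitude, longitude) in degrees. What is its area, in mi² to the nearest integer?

1434987 mi²

Side lengths (central angles): a = 0.2207, b = 0.4045, c = 0.3668 rad; semiperimeter s = 0.4960.
By l'Huilier's theorem, tan(E/4) = √[tan(s/2) tan((s−a)/2) tan((s−b)/2) tan((s−c)/2)], giving spherical excess E = 0.0408 rad.
Area = E·R² = 0.0408 × (5932.2)² ≈ 1434987 mi².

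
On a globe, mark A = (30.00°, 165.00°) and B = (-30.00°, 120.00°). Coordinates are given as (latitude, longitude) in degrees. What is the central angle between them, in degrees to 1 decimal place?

Let φ₁ = 0.5236 rad, φ₂ = -0.5236 rad, and Δλ = -0.7854 rad.
Haversine: a = sin²(Δφ/2) + cos φ₁ cos φ₂ sin²(Δλ/2) = 0.2500 + (0.8660)(0.8660)(0.1464) = 0.35983.
Central angle c = 2·arcsin(√a) = 1.28666 rad.
So the angular separation is 73.7°.

73.7°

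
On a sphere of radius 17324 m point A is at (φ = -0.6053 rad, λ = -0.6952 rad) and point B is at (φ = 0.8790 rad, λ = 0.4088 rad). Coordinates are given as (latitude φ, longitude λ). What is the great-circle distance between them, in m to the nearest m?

In radians: φ₁ = -0.6053, φ₂ = 0.8790, Δλ = 63.255° = 1.1040 rad.
cos c = sin φ₁ sin φ₂ + cos φ₁ cos φ₂ cos Δλ = (-0.5690)(0.7701) + (0.8223)(0.6379)(0.4500) = -0.20212,
so c = arccos(-0.20212) = 1.77432 rad.
Distance = R·c = 17324 × 1.7743 ≈ 30738 m.

30738 m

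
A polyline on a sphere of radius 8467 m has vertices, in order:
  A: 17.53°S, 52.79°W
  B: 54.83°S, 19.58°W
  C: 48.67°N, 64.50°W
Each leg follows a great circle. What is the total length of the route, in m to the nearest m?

Leg A→B: central angle 0.7873 rad, distance 6666.0 m.
Leg B→C: central angle 1.9225 rad, distance 16277.7 m.
Total: 6666.0 + 16277.7 ≈ 22944 m.

22944 m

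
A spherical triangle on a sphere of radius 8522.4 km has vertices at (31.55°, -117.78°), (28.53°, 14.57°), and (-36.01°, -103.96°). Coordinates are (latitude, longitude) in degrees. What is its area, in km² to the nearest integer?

142769945 km²

Side lengths (central angles): a = 2.2398, b = 1.2006, c = 1.8281 rad; semiperimeter s = 2.6343.
By l'Huilier's theorem, tan(E/4) = √[tan(s/2) tan((s−a)/2) tan((s−b)/2) tan((s−c)/2)], giving spherical excess E = 1.9657 rad.
Area = E·R² = 1.9657 × (8522.4)² ≈ 142769945 km².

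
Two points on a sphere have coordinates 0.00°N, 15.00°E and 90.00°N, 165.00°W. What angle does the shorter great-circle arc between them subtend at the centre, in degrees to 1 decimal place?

Let φ₁ = 0.0000 rad, φ₂ = 1.5708 rad, and Δλ = -3.1416 rad.
Haversine: a = sin²(Δφ/2) + cos φ₁ cos φ₂ sin²(Δλ/2) = 0.5000 + (1.0000)(0.0000)(1.0000) = 0.50000.
Central angle c = 2·arcsin(√a) = 1.57080 rad.
So the angular separation is 90.0°.

90.0°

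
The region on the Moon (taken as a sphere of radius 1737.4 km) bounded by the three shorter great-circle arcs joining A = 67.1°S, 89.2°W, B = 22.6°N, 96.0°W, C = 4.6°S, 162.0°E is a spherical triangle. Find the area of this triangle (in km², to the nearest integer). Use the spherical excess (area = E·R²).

Side lengths (central angles): a = 1.7948, b = 1.6219, c = 1.5681 rad; semiperimeter s = 2.4924.
By l'Huilier's theorem, tan(E/4) = √[tan(s/2) tan((s−a)/2) tan((s−b)/2) tan((s−c)/2)], giving spherical excess E = 1.8557 rad.
Area = E·R² = 1.8557 × (1737.4)² ≈ 5601498 km².

5601498 km²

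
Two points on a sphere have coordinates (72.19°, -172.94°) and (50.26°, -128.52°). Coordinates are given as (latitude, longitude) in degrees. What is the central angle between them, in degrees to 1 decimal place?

29.3°

Let φ₁ = 1.2600 rad, φ₂ = 0.8772 rad, and Δλ = 0.7753 rad.
Haversine: a = sin²(Δφ/2) + cos φ₁ cos φ₂ sin²(Δλ/2) = 0.0362 + (0.3059)(0.6393)(0.1429) = 0.06412.
Central angle c = 2·arcsin(√a) = 0.51201 rad.
So the angular separation is 29.3°.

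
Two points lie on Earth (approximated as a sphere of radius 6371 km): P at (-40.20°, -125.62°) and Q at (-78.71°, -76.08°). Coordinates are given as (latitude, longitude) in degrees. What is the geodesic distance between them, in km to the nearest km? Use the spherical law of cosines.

4794 km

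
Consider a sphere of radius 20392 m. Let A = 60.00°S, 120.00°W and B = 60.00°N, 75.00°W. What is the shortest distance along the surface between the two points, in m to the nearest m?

In radians: φ₁ = -1.0472, φ₂ = 1.0472, Δλ = 45.000° = 0.7854 rad.
cos c = sin φ₁ sin φ₂ + cos φ₁ cos φ₂ cos Δλ = (-0.8660)(0.8660) + (0.5000)(0.5000)(0.7071) = -0.57322,
so c = arccos(-0.57322) = 2.18123 rad.
Distance = R·c = 20392 × 2.1812 ≈ 44480 m.

44480 m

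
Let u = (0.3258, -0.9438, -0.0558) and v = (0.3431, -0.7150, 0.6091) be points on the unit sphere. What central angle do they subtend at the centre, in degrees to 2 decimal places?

u·v = 0.7526; |u| = 1.0000, |v| = 1.0000.
cos θ = (u·v)/(|u||v|) = 0.7526, so θ = 41.18°.

41.18°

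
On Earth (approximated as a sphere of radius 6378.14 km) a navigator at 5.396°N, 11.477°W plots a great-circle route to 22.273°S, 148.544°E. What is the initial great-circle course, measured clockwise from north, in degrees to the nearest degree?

With φ₁ = 0.0942, φ₂ = -0.3887, Δλ = 2.7929 rad, the forward-azimuth formula gives
θ = atan2( sin Δλ cos φ₂ , cos φ₁ sin φ₂ − sin φ₁ cos φ₂ cos Δλ ) = atan2(0.3162, -0.2956) = 133.07°.
So the initial bearing is 133°.

133°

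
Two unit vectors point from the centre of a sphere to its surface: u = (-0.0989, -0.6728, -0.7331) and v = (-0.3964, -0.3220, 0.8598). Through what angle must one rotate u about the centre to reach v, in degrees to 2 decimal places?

111.99°

u·v = -0.3745; |u| = 0.9999, |v| = 1.0000.
cos θ = (u·v)/(|u||v|) = -0.3745, so θ = 111.99°.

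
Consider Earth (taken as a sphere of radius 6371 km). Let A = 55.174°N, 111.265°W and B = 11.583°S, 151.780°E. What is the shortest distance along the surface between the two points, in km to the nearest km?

11503 km

With latitudes φ₁ = 55.174°, φ₂ = -11.583° and longitude difference Δλ = -96.955°:
cos c = sin φ₁ sin φ₂ + cos φ₁ cos φ₂ cos Δλ = (0.8209)(-0.2008) + (0.5711)(0.9796)(-0.1211) = -0.23257,
so c = arccos(-0.23257) = 1.80551 rad.
Distance = R·c = 6371 × 1.8055 ≈ 11503 km.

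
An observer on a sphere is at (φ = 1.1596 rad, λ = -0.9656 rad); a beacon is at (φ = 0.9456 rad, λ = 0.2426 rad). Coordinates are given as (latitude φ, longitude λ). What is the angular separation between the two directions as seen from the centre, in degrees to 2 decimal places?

34.29°

With latitudes φ₁ = 66.440°, φ₂ = 54.179° and longitude difference Δλ = 69.225°:
cos c = sin φ₁ sin φ₂ + cos φ₁ cos φ₂ cos Δλ = (0.9166)(0.8108) + (0.3997)(0.5853)(0.3547) = 0.82623,
so c = arccos(0.82623) = 0.59841 rad.
So the angular separation is 34.29°.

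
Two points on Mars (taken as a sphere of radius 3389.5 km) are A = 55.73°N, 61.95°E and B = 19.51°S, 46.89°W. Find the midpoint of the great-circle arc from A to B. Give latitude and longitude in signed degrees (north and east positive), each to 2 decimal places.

27.93°, -11.88°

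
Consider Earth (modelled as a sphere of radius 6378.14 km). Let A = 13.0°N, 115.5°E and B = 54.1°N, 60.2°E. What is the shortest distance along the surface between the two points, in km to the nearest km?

6624 km

Let φ₁ = 0.2269 rad, φ₂ = 0.9442 rad, and Δλ = -0.9652 rad.
cos c = sin φ₁ sin φ₂ + cos φ₁ cos φ₂ cos Δλ = (0.2250)(0.8100) + (0.9744)(0.5864)(0.5693) = 0.50747,
so c = arccos(0.50747) = 1.03855 rad.
Distance = R·c = 6378.14 × 1.0385 ≈ 6624 km.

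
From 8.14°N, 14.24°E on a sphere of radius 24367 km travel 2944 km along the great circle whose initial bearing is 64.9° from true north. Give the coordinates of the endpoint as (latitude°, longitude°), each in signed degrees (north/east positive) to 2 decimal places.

11.02°, 20.62°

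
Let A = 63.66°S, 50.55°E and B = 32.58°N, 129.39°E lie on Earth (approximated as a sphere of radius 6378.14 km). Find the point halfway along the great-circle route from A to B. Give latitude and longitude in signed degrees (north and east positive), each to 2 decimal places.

Central angle δ = 1.9935 rad. Interpolating on the sphere with fraction f = 0.5:
P = [sin((1−f)δ)·A + sin(fδ)·B] / sin δ = 0.9207·A + 0.9207·B in Cartesian coordinates,
giving P = (-0.2328, 0.9151, -0.3293), i.e. latitude -19.23°, longitude 104.27°.

-19.23°, 104.27°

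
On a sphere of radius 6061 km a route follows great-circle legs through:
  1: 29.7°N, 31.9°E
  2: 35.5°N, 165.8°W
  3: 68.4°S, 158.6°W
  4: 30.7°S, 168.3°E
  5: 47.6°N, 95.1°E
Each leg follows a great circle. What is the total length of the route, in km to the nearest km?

Leg 1→2: central angle 1.9671 rad, distance 11922.4 km.
Leg 2→3: central angle 1.8158 rad, distance 11005.8 km.
Leg 3→4: central angle 0.7379 rad, distance 4472.7 km.
Leg 4→5: central angle 1.7818 rad, distance 10799.4 km.
Total: 11922.4 + 11005.8 + 4472.7 + 10799.4 ≈ 38200 km.

38200 km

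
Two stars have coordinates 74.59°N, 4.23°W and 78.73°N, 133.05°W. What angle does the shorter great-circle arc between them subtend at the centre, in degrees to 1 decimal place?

In radians: φ₁ = 1.3018, φ₂ = 1.3741, Δλ = -128.820° = -2.2483 rad.
cos c = sin φ₁ sin φ₂ + cos φ₁ cos φ₂ cos Δλ = (0.9640)(0.9807) + (0.2657)(0.1954)(-0.6269) = 0.91290,
so c = arccos(0.91290) = 0.42045 rad.
So the angular separation is 24.1°.

24.1°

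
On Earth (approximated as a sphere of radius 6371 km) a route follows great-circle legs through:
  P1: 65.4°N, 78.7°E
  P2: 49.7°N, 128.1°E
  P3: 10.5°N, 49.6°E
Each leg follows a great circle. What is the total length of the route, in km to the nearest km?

11596 km

Leg P1→P2: central angle 0.5183 rad, distance 3302.1 km.
Leg P2→P3: central angle 1.3018 rad, distance 8293.7 km.
Total: 3302.1 + 8293.7 ≈ 11596 km.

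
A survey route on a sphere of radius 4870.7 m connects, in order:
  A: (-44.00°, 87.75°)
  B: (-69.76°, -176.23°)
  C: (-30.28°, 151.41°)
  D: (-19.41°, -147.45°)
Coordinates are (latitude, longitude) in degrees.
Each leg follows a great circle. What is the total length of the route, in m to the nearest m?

Leg A→B: central angle 0.8948 rad, distance 4358.4 m.
Leg B→C: central angle 0.7591 rad, distance 3697.4 m.
Leg C→D: central angle 0.9756 rad, distance 4751.7 m.
Total: 4358.4 + 3697.4 + 4751.7 ≈ 12807 m.

12807 m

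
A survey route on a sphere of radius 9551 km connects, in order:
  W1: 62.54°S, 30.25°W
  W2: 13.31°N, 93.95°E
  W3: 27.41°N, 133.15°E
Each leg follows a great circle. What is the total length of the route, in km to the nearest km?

26057 km

Leg W1→W2: central angle 2.0449 rad, distance 19530.5 km.
Leg W2→W3: central angle 0.6834 rad, distance 6526.9 km.
Total: 19530.5 + 6526.9 ≈ 26057 km.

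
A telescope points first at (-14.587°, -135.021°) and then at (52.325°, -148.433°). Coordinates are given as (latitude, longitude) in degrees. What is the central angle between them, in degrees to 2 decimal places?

67.91°

Let φ₁ = -0.2546 rad, φ₂ = 0.9132 rad, and Δλ = -0.2341 rad.
Haversine: a = sin²(Δφ/2) + cos φ₁ cos φ₂ sin²(Δλ/2) = 0.3039 + (0.9678)(0.6112)(0.0136) = 0.31199.
Central angle c = 2·arcsin(√a) = 1.18531 rad.
So the angular separation is 67.91°.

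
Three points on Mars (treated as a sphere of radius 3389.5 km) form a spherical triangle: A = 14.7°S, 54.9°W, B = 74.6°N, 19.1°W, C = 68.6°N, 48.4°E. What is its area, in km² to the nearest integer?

Side lengths (central angles): a = 0.3634, b = 1.8938, c = 1.6071 rad; semiperimeter s = 1.9322.
By l'Huilier's theorem, tan(E/4) = √[tan(s/2) tan((s−a)/2) tan((s−b)/2) tan((s−c)/2)], giving spherical excess E = 0.2690 rad.
Area = E·R² = 0.2690 × (3389.5)² ≈ 3090872 km².

3090872 km²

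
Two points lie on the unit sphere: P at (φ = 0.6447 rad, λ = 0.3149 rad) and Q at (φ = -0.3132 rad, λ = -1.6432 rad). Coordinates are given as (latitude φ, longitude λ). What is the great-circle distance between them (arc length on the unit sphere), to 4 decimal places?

In radians: φ₁ = 0.6447, φ₂ = -0.3132, Δλ = -112.191° = -1.9581 rad.
cos c = sin φ₁ sin φ₂ + cos φ₁ cos φ₂ cos Δλ = (0.6010)(-0.3081) + (0.7993)(0.9514)(-0.3777) = -0.47235,
so c = arccos(-0.47235) = 2.06276 rad.
On the unit sphere the arc length equals the central angle: 2.0628.

2.0628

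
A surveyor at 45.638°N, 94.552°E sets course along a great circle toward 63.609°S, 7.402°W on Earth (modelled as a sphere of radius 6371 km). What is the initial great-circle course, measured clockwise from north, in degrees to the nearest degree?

218°

With φ₁ = 0.7965, φ₂ = -1.1102, Δλ = -1.7794 rad, the forward-azimuth formula gives
θ = atan2( sin Δλ cos φ₂ , cos φ₁ sin φ₂ − sin φ₁ cos φ₂ cos Δλ ) = atan2(-0.4349, -0.5605) = -142.19°.
Adding 360° brings this into [0°, 360°): 218°.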